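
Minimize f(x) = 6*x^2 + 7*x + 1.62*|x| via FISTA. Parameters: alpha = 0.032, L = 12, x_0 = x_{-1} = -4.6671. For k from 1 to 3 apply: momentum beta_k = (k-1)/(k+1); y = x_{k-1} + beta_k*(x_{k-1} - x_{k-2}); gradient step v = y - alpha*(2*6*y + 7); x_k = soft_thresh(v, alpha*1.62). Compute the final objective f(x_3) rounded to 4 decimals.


FISTA on f(x) = 6*x^2 + 7*x + 1.62*|x|
L = 12, alpha = 0.032
Iteration 1: beta = 0.0, y = -4.6671 + 0.0*(-4.6671 + 4.6671) = -4.6671
  grad(y) = -49.0052, v = y - alpha*grad = -3.0989
  prox(v) = soft_thresh(-3.0989, 0.0518) = -3.0471
Iteration 2: beta = 0.3333, y = -3.0471 + 0.3333*(-3.0471 + 4.6671) = -2.5071
  grad(y) = -23.0851, v = y - alpha*grad = -1.7684
  prox(v) = soft_thresh(-1.7684, 0.0518) = -1.7165
Iteration 3: beta = 0.5, y = -1.7165 + 0.5*(-1.7165 + 3.0471) = -1.0512
  grad(y) = -5.6149, v = y - alpha*grad = -0.8716
  prox(v) = soft_thresh(-0.8716, 0.0518) = -0.8197
f(x_3) = 6*(-0.8197)^2 + 7*(-0.8197) + 1.62*|-0.8197| = -0.3784


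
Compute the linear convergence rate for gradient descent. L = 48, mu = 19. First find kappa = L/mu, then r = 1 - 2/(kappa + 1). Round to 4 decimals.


Step 1: Compute the condition number.
kappa = L/mu = 48/19 = 2.5263
Step 2: Compute the convergence rate.
r = 1 - 2/(kappa + 1) = 1 - 2*mu/(L + mu) = (L - mu)/(L + mu) = 29/67 = 0.4328


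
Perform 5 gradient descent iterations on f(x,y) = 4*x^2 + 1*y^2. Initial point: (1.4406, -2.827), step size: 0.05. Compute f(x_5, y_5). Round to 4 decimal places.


Gradient descent on f(x,y) = 4*x^2 + 1*y^2.
Starting point: (1.4406, -2.827), alpha = 0.05
Step 1: grad_x = 2*4*1.4406 = 11.5248, grad_y = 2*1*-2.827 = -5.654
  x_1 = 1.4406 - 0.05*11.5248 = 0.8644
  y_1 = -2.827 - 0.05*-5.654 = -2.5443
Step 2: grad_x = 2*4*0.8644 = 6.9149, grad_y = 2*1*-2.5443 = -5.0886
  x_2 = 0.8644 - 0.05*6.9149 = 0.5186
  y_2 = -2.5443 - 0.05*-5.0886 = -2.2899
Step 3: grad_x = 2*4*0.5186 = 4.1489, grad_y = 2*1*-2.2899 = -4.5797
  x_3 = 0.5186 - 0.05*4.1489 = 0.3112
  y_3 = -2.2899 - 0.05*-4.5797 = -2.0609
Step 4: grad_x = 2*4*0.3112 = 2.4894, grad_y = 2*1*-2.0609 = -4.1218
  x_4 = 0.3112 - 0.05*2.4894 = 0.1867
  y_4 = -2.0609 - 0.05*-4.1218 = -1.8548
Step 5: grad_x = 2*4*0.1867 = 1.4936, grad_y = 2*1*-1.8548 = -3.7096
  x_5 = 0.1867 - 0.05*1.4936 = 0.112
  y_5 = -1.8548 - 0.05*-3.7096 = -1.6693
f(0.112, -1.6693) = 4*0.112^2 + 1*(-1.6693)^2 = 2.8368


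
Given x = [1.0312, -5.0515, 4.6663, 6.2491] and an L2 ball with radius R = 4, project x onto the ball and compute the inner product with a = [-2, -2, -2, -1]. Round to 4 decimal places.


Step 1: Compute ||x|| (intermediates to 6 decimals).
||x|| = sqrt(1.0312^2 + (-5.0515)^2 + 4.6663^2 + 6.2491^2) = 9.349151
Step 2: Project.
Since ||x|| > R, scale = R/||x|| = 4/9.349151 = 0.427846, proj(x) = scale * x
proj(x) = [0.441195, -2.161264, 1.996458, 2.673652]
Step 3: Dot product.
a^T * proj(x) = -2*0.441195 - 2*(-2.161264) - 2*1.996458 - 1*2.673652 = -3.2264


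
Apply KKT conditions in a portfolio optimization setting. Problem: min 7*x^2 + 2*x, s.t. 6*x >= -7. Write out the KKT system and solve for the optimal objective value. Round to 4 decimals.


Step 1: Try lambda = 0 (constraint inactive).
Stationarity: 2*7*x + 2 = 0
x* = -2/(2*7) = -1/7 = -0.1429 (rounded; the exact value -1/7 is used below)
Check constraint: 6*-0.1429 = -0.8574 >= -7 -- satisfied.
Step 2: Compute optimal value.
f(x*) = 7*(-1/7)^2 + 2*(-1/7) = -0.1429


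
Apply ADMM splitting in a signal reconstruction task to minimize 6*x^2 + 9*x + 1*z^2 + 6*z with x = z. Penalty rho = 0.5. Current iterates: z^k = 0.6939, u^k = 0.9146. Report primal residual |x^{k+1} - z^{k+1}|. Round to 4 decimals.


ADMM iteration with rho = 0.5, z^k = 0.6939, u^k = 0.9146
Step 1: x-update.
Minimize 6*x^2 + 9*x + (0.5/2)*(x - 0.6939 + 0.9146)^2
FOC: (2*6 + 0.5)*x = -9 + 0.5*(0.6939 - 0.9146)
x^{k+1} = -0.7288
Step 2: z-update.
Minimize 1*z^2 + 6*z + (0.5/2)*(-0.7288 - z + 0.9146)^2
FOC: (2*1 + 0.5)*z = -6 + 0.5*(-0.7288 + 0.9146)
z^{k+1} = -2.3628
Step 3: u-update.
u^{k+1} = 0.9146 - 0.7288 + 2.3628 = 2.5486
Step 4: Primal residual = |-0.7288 + 2.3628| = 1.634


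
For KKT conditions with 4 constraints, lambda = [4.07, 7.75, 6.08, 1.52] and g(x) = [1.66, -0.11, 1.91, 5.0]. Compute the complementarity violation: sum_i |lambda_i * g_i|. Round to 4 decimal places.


KKT complementary slackness check:
lambda_1 * g_1 = 4.07 * 1.66 = 6.7562
lambda_2 * g_2 = 7.75 * -0.11 = -0.8525
lambda_3 * g_3 = 6.08 * 1.91 = 11.6128
lambda_4 * g_4 = 1.52 * 5.0 = 7.6
Total violation = 6.7562 + 0.8525 + 11.6128 + 7.6 = 26.8215


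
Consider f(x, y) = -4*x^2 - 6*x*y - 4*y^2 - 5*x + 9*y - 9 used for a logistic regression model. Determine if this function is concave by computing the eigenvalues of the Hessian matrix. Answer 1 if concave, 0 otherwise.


The Hessian of f(x,y) = -4*x^2 - 6*x*y - 4*y^2 - 5*x + 9*y - 9 is:
H = [[-8, -6], [-6, -8]]
Trace = -8 - 8 = -16
Determinant = -8*-8 - (-6)^2 = 28
Discriminant = (-16)^2 - 4*28 = 144.0
Eigenvalues: lambda_1 = -14.0, lambda_2 = -2.0
The function is concave.

1


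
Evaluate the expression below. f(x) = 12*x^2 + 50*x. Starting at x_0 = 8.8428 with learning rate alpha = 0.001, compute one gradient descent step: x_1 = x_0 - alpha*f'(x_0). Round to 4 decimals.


We compute the gradient at x_0 and apply the update.
f'(x) = 24*x + 50
f'(8.8428) = 24*8.8428 + 50 = 262.2272
x_1 = 8.8428 - 0.001*262.2272 = 8.5806


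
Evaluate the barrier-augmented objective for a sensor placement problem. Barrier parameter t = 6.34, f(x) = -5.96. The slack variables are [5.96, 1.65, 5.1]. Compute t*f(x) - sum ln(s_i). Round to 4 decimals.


Step 1: Compute log-barrier.
ln values: [1.7851, 0.5008, 1.6292]
phi = -(1.7851 + 0.5008 + 1.6292) = -3.9151
Step 2: Compute augmented objective.
t*f(x) = 6.34*-5.96 = -37.7864
Total = -37.7864 - 3.9151 = -41.7015


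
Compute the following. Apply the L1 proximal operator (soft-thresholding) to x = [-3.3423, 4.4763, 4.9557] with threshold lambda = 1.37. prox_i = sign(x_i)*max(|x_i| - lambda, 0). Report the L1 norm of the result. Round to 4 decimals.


Soft-thresholding with lambda = 1.37:
prox(-3.3423) = sign(-3.3423)*max(|-3.3423| - 1.37, 0) = -1.9723
prox(4.4763) = sign(4.4763)*max(|4.4763| - 1.37, 0) = 3.1063
prox(4.9557) = sign(4.9557)*max(|4.9557| - 1.37, 0) = 3.5857
prox(x) = [-1.9723, 3.1063, 3.5857]
||prox(x)||_1 = 1.9723 + 3.1063 + 3.5857 = 8.6643


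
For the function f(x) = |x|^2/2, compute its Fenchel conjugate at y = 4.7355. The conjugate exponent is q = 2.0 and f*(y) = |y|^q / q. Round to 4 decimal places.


The conjugate exponent q satisfies 1/p + 1/q = 1.
p = 2, so q = 2/(2 - 1) = 2.0
|y|^q = 4.7355^2.0 = 22.425
f*(4.7355) = 22.425 / 2.0 = 11.2125


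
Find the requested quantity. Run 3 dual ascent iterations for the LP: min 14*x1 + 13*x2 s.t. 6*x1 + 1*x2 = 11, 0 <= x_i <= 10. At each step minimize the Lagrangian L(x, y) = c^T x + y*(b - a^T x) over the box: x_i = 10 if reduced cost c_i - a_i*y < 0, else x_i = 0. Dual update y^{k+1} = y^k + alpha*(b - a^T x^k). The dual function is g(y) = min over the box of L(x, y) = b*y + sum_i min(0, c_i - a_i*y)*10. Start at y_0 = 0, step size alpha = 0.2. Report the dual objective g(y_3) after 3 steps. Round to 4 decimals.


Dual ascent for LP: min 14*x1 + 13*x2, 6*x1 + 1*x2 = 11, 0 <= x_i <= 10
Step 1: y^k = 0.0, reduced costs: (14.0, 13.0)
  x^k = (0.0, 0.0), subgradient = b - a^T x = 11.0
  y^{k+1} = 0.0 + 0.2*11.0 = 2.2
Step 2: y^k = 2.2, reduced costs: (0.8, 10.8)
  x^k = (0.0, 0.0), subgradient = b - a^T x = 11.0
  y^{k+1} = 2.2 + 0.2*11.0 = 4.4
Step 3: y^k = 4.4, reduced costs: (-12.4, 8.6)
  x^k = (10.0, 0.0), subgradient = b - a^T x = -49.0
  y^{k+1} = 4.4 + 0.2*-49.0 = -5.4
Dual objective at y_3 = -5.4: reduced costs (46.4, 18.4), box minimizer x = (0.0, 0.0)
g(y_3) = b*y + (c1 - a1*y)*x1 + (c2 - a2*y)*x2 = 11*(-5.4) + 46.4*0.0 + 18.4*0.0 = -59.4 + 0.0 + 0.0 = -59.4


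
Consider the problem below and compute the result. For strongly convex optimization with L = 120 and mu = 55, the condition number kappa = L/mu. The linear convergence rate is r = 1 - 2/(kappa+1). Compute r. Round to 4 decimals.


Step 1: Compute the condition number.
kappa = L/mu = 120/55 = 2.1818
Step 2: Compute the convergence rate.
r = 1 - 2/(kappa + 1) = 1 - 2*mu/(L + mu) = (L - mu)/(L + mu) = 65/175 = 0.3714


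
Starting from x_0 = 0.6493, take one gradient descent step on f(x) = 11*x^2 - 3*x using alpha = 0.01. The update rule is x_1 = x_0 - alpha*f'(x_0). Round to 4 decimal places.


We compute the gradient at x_0 and apply the update.
f'(x) = 22*x - 3
f'(0.6493) = 22*0.6493 - 3 = 11.2846
x_1 = 0.6493 - 0.01*11.2846 = 0.5365


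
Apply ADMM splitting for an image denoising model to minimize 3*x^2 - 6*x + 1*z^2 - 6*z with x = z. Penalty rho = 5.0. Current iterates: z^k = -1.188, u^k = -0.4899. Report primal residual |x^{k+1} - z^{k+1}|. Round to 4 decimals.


ADMM iteration with rho = 5.0, z^k = -1.188, u^k = -0.4899
Step 1: x-update.
Minimize 3*x^2 - 6*x + (5.0/2)*(x + 1.188 - 0.4899)^2
FOC: (2*3 + 5.0)*x = 6 + 5.0*(-1.188 + 0.4899)
x^{k+1} = 0.2281
Step 2: z-update.
Minimize 1*z^2 - 6*z + (5.0/2)*(0.2281 - z - 0.4899)^2
FOC: (2*1 + 5.0)*z = 6 + 5.0*(0.2281 - 0.4899)
z^{k+1} = 0.6702
Step 3: u-update.
u^{k+1} = -0.4899 + 0.2281 - 0.6702 = -0.9319
Step 4: Primal residual = |0.2281 - 0.6702| = 0.442


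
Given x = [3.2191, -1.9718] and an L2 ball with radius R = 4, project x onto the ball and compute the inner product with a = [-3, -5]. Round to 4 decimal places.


Step 1: Compute ||x|| (intermediates to 6 decimals).
||x|| = sqrt(3.2191^2 + (-1.9718)^2) = 3.774997
Step 2: Project.
Since ||x|| <= R, proj = x (no scaling needed).
proj(x) = [3.2191, -1.9718]
Step 3: Dot product.
a^T * proj(x) = -3*3.2191 - 5*(-1.9718) = 0.2017


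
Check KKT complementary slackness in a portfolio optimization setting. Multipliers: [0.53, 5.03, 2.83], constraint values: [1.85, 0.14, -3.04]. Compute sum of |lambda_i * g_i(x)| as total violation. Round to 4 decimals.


KKT complementary slackness check:
lambda_1 * g_1 = 0.53 * 1.85 = 0.9805
lambda_2 * g_2 = 5.03 * 0.14 = 0.7042
lambda_3 * g_3 = 2.83 * -3.04 = -8.6032
Total violation = 0.9805 + 0.7042 + 8.6032 = 10.2879


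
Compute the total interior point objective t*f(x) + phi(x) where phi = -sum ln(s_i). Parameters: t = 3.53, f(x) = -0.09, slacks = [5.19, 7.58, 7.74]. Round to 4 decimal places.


Step 1: Compute log-barrier.
ln values: [1.6467, 2.0255, 2.0464]
phi = -(1.6467 + 2.0255 + 2.0464) = -5.7186
Step 2: Compute augmented objective.
t*f(x) = 3.53*-0.09 = -0.3177
Total = -0.3177 - 5.7186 = -6.0363


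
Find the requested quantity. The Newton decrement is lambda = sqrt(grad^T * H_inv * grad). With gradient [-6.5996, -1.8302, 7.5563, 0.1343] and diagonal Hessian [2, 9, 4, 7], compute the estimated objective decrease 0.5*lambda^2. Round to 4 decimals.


Step 1: H is diagonal, so H^(-1) * g = [-3.2998, -0.2034, 1.8891, 0.0192].
Step 2: g^T H^(-1) g = sum_i g_i^2 / H_ii
  = (-6.5996)^2/2 + (-1.8302)^2/9 + (7.5563)^2/4 + (0.1343)^2/7
  = 21.7774 + 0.3722 + 14.2744 + 0.0026 = 36.4265
Step 3: Objective decrease = 0.5 * g^T H^(-1) g = 18.2133


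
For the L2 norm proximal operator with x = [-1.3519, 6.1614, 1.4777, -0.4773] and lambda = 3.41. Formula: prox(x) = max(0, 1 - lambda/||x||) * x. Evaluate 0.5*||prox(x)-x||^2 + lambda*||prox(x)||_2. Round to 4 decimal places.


Step 1: Compute ||x||.
||x|| = 6.4963
Step 2: Compute scaling factor.
scale = max(0, 1 - 3.41/6.4963) = 0.4751
Step 3: prox(x) = [-0.6423, 2.9272, 0.702, -0.2268]
||prox(x)|| = 3.0863
Step 4: Proximal objective.
0.5*||prox-x||^2 = 5.8141
lambda*||prox|| = 10.5243
Total = 16.3383


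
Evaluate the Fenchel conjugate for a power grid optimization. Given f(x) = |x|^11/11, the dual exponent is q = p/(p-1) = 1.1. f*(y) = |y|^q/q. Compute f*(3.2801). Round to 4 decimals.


The conjugate exponent q satisfies 1/p + 1/q = 1.
p = 11, so q = 11/(11 - 1) = 1.1
|y|^q = 3.2801^1.1 = 3.6938
f*(3.2801) = 3.6938 / 1.1 = 3.358


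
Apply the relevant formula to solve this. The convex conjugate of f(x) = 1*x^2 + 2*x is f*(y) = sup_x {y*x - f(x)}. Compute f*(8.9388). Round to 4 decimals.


f*(y) = sup_x {y*x - a*x^2 - b*x} = sup_x {(y-b)*x - a*x^2}
FOC: (y - b) - 2a*x = 0 => x* = (y - b)/(2a)
x* = (8.9388 - 2)/(2*1) = 3.4694
f*(8.9388) = (y-b)^2/(4a) = (8.9388 - 2)^2/(4*1)
= 48.1469/4 = 12.0367


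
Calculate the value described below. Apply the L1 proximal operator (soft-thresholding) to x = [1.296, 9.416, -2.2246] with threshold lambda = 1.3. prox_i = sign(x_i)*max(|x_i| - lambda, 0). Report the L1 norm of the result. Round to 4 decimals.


Soft-thresholding with lambda = 1.3:
prox(1.296) = sign(1.296)*max(|1.296| - 1.3, 0) = 0.0
prox(9.416) = sign(9.416)*max(|9.416| - 1.3, 0) = 8.116
prox(-2.2246) = sign(-2.2246)*max(|-2.2246| - 1.3, 0) = -0.9246
prox(x) = [0.0, 8.116, -0.9246]
||prox(x)||_1 = 0.0 + 8.116 + 0.9246 = 9.0406


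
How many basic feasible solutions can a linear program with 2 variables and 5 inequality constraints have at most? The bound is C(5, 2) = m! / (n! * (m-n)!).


Each vertex corresponds to some choice of n active constraints out of m, so the number of vertices is at most C(m, n) = m! / (n!(m-n)!).
m = 5, n = 2
Numerator: 5 * 4
Denominator: 2! = 2
C(5, 2) = 10


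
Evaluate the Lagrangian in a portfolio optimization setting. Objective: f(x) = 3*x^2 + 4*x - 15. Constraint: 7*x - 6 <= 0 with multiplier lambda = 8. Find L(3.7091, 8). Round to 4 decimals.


Step 1: Evaluate f(x).
f(3.7091) = 3*3.7091^2 + 4*3.7091 - 15 = 41.1087
Step 2: Evaluate g(x).
g(3.7091) = 7*3.7091 - 6 = 19.9637
Step 3: Compute Lagrangian.
L = 41.1087 + 8*19.9637 = 200.8183


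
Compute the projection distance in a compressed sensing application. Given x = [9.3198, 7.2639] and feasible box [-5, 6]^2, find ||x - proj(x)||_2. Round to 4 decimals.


Project each component onto [-5, 6].
clip(9.3198) = 6.0, clip(7.2639) = 6.0
Projection = [6.0, 6.0]
Squared diffs: [11.0211, 1.5974]
Distance = sqrt(12.6185) = 3.5523


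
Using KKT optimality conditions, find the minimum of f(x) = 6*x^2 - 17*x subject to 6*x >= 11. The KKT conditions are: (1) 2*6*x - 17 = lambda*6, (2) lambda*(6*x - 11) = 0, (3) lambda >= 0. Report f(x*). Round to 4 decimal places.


Step 1: Try lambda = 0 (constraint inactive).
x_unc = 17/(2*6) = 1.4167
Check: 6*1.4167 = 8.5002 < 11 -- violated!
Step 2: Constraint must be active: 6*x = 11
x* = 11/6 = 1.8333 (rounded; the exact value 11/6 is used below)
lambda = (2*6*(11/6) - 17)/6 = 0.8333
Step 3: Compute optimal value.
f(x*) = 6*(11/6)^2 - 17*(11/6) = -11.0


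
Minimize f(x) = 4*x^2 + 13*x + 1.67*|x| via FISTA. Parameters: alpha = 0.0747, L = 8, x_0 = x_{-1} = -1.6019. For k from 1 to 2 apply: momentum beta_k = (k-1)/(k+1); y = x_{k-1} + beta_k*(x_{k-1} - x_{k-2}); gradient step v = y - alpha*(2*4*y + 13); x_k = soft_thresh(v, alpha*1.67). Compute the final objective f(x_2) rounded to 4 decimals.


FISTA on f(x) = 4*x^2 + 13*x + 1.67*|x|
L = 8, alpha = 0.0747
Iteration 1: beta = 0.0, y = -1.6019 + 0.0*(-1.6019 + 1.6019) = -1.6019
  grad(y) = 0.1848, v = y - alpha*grad = -1.6157
  prox(v) = soft_thresh(-1.6157, 0.1247) = -1.491
Iteration 2: beta = 0.3333, y = -1.491 + 0.3333*(-1.491 + 1.6019) = -1.454
  grad(y) = 1.3682, v = y - alpha*grad = -1.5562
  prox(v) = soft_thresh(-1.5562, 0.1247) = -1.4314
f(x_2) = 4*(-1.4314)^2 + 13*(-1.4314) + 1.67*|-1.4314| = -8.0221


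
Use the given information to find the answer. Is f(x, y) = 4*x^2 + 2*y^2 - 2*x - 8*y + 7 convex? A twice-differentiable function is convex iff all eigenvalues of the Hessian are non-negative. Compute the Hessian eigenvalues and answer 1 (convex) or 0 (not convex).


The Hessian of f(x,y) = 4*x^2 + 2*y^2 - 2*x - 8*y + 7 is:
H = [[8, 0], [0, 4]]
Trace = 8 + 4 = 12
Determinant = 8*4 - (0)^2 = 32
Discriminant = (12)^2 - 4*32 = 16.0
Eigenvalues: lambda_1 = 4.0, lambda_2 = 8.0
The function is convex.

1


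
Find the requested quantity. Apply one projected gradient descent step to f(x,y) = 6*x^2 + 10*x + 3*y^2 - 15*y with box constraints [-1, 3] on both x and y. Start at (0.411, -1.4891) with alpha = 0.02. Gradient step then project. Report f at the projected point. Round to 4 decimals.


Step 1: Compute gradient at (0.411, -1.4891).
grad_x = 2*6*0.411 + 10 = 14.932
grad_y = 2*3*-1.4891 - 15 = -23.9346
Step 2: Gradient step.
x_raw = 0.411 - 0.02*14.932 = 0.1124
y_raw = -1.4891 - 0.02*-23.9346 = -1.0104
Step 3: Project onto [-1, 3].
x_proj = clip(0.1124) = 0.1124
y_proj = clip(-1.0104) = -1.0
Step 4: Evaluate f.
f(0.1124, -1.0) = 19.1993


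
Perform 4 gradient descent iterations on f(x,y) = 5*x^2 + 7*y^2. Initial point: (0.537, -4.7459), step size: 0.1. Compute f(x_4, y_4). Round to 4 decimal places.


Gradient descent on f(x,y) = 5*x^2 + 7*y^2.
Starting point: (0.537, -4.7459), alpha = 0.1
Step 1: grad_x = 2*5*0.537 = 5.37, grad_y = 2*7*-4.7459 = -66.4426
  x_1 = 0.537 - 0.1*5.37 = 0.0
  y_1 = -4.7459 - 0.1*-66.4426 = 1.8984
Step 2: grad_x = 2*5*0.0 = 0.0, grad_y = 2*7*1.8984 = 26.577
  x_2 = 0.0 - 0.1*0.0 = 0.0
  y_2 = 1.8984 - 0.1*26.577 = -0.7593
Step 3: grad_x = 2*5*0.0 = 0.0, grad_y = 2*7*-0.7593 = -10.6308
  x_3 = 0.0 - 0.1*0.0 = 0.0
  y_3 = -0.7593 - 0.1*-10.6308 = 0.3037
Step 4: grad_x = 2*5*0.0 = 0.0, grad_y = 2*7*0.3037 = 4.2523
  x_4 = 0.0 - 0.1*0.0 = 0.0
  y_4 = 0.3037 - 0.1*4.2523 = -0.1215
f(0.0, -0.1215) = 5*0.0^2 + 7*(-0.1215)^2 = 0.1033


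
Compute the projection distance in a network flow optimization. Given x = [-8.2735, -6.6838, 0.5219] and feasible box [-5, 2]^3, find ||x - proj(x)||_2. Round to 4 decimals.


Project each component onto [-5, 2].
clip(-8.2735) = -5.0, clip(-6.6838) = -5.0, clip(0.5219) = 0.5219
Projection = [-5.0, -5.0, 0.5219]
Squared diffs: [10.7158, 2.8352, 0.0]
Distance = sqrt(13.551) = 3.6812


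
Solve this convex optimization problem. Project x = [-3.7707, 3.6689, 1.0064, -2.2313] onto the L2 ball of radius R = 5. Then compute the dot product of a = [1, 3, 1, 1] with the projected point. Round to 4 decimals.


Step 1: Compute ||x|| (intermediates to 6 decimals).
||x|| = sqrt((-3.7707)^2 + 3.6689^2 + 1.0064^2 + (-2.2313)^2) = 5.802633
Step 2: Project.
Since ||x|| > R, scale = R/||x|| = 5/5.802633 = 0.861678, proj(x) = scale * x
proj(x) = [-3.249129, 3.16141, 0.867193, -1.922662]
Step 3: Dot product.
a^T * proj(x) = 1*(-3.249129) + 3*3.16141 + 1*0.867193 + 1*(-1.922662) = 5.1796


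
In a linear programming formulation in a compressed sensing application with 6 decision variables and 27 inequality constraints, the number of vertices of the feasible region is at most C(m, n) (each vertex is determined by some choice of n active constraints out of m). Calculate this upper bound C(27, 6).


Each vertex corresponds to some choice of n active constraints out of m, so the number of vertices is at most C(m, n) = m! / (n!(m-n)!).
m = 27, n = 6
Numerator: 27 * 26 * 25 * 24 * 23 * 22
Denominator: 6! = 720
C(27, 6) = 296010


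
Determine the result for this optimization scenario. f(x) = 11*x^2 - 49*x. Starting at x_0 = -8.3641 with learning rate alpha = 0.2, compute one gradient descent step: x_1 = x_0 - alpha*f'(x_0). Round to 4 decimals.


We compute the gradient at x_0 and apply the update.
f'(x) = 22*x - 49
f'(-8.3641) = 22*-8.3641 - 49 = -233.0102
x_1 = -8.3641 - 0.2*-233.0102 = 38.2379


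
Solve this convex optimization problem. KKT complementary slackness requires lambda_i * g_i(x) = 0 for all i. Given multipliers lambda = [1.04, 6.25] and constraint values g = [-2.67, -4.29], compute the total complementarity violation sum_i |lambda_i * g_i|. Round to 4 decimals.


KKT complementary slackness check:
lambda_1 * g_1 = 1.04 * -2.67 = -2.7768
lambda_2 * g_2 = 6.25 * -4.29 = -26.8125
Total violation = 2.7768 + 26.8125 = 29.5893


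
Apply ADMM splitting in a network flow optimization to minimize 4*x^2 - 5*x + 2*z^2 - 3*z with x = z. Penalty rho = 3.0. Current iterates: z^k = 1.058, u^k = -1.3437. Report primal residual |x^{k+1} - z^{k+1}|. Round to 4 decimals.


ADMM iteration with rho = 3.0, z^k = 1.058, u^k = -1.3437
Step 1: x-update.
Minimize 4*x^2 - 5*x + (3.0/2)*(x - 1.058 - 1.3437)^2
FOC: (2*4 + 3.0)*x = 5 + 3.0*(1.058 + 1.3437)
x^{k+1} = 1.1096
Step 2: z-update.
Minimize 2*z^2 - 3*z + (3.0/2)*(1.1096 - z - 1.3437)^2
FOC: (2*2 + 3.0)*z = 3 + 3.0*(1.1096 - 1.3437)
z^{k+1} = 0.3282
Step 3: u-update.
u^{k+1} = -1.3437 + 1.1096 - 0.3282 = -0.5624
Step 4: Primal residual = |1.1096 - 0.3282| = 0.7813


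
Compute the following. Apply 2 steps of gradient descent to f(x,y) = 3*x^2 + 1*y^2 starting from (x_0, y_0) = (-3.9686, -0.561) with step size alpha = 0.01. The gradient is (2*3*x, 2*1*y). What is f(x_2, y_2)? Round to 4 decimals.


Gradient descent on f(x,y) = 3*x^2 + 1*y^2.
Starting point: (-3.9686, -0.561), alpha = 0.01
Step 1: grad_x = 2*3*-3.9686 = -23.8116, grad_y = 2*1*-0.561 = -1.122
  x_1 = -3.9686 - 0.01*-23.8116 = -3.7305
  y_1 = -0.561 - 0.01*-1.122 = -0.5498
Step 2: grad_x = 2*3*-3.7305 = -22.3829, grad_y = 2*1*-0.5498 = -1.0996
  x_2 = -3.7305 - 0.01*-22.3829 = -3.5067
  y_2 = -0.5498 - 0.01*-1.0996 = -0.5388
f(-3.5067, -0.5388) = 3*(-3.5067)^2 + 1*(-0.5388)^2 = 37.1802


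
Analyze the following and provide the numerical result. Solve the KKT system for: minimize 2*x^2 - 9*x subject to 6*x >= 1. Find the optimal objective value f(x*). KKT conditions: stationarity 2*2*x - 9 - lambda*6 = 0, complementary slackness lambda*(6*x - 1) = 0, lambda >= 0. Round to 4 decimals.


Step 1: Try lambda = 0 (constraint inactive).
Stationarity: 2*2*x - 9 = 0
x* = 9/(2*2) = 2.25
Check constraint: 6*2.25 = 13.5 >= 1 -- satisfied.
Step 2: Compute optimal value.
f(x*) = 2*2.25^2 - 9*2.25 = -10.125


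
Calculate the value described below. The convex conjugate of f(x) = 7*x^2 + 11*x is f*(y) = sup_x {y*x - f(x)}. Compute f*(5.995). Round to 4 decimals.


f*(y) = sup_x {y*x - a*x^2 - b*x} = sup_x {(y-b)*x - a*x^2}
FOC: (y - b) - 2a*x = 0 => x* = (y - b)/(2a)
x* = (5.995 - 11)/(2*7) = -0.3575
f*(5.995) = (y-b)^2/(4a) = (5.995 - 11)^2/(4*7)
= 25.05/28 = 0.8946


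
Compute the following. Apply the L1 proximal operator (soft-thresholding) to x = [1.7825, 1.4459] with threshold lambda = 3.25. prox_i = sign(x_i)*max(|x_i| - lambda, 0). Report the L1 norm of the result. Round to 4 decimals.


Soft-thresholding with lambda = 3.25:
prox(1.7825) = sign(1.7825)*max(|1.7825| - 3.25, 0) = 0.0
prox(1.4459) = sign(1.4459)*max(|1.4459| - 3.25, 0) = 0.0
prox(x) = [0.0, 0.0]
||prox(x)||_1 = 0.0 + 0.0 = 0.0


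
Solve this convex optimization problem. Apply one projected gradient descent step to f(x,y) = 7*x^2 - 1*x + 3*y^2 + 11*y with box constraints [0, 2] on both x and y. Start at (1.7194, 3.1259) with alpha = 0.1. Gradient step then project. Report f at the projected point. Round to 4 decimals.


Step 1: Compute gradient at (1.7194, 3.1259).
grad_x = 2*7*1.7194 - 1 = 23.0716
grad_y = 2*3*3.1259 + 11 = 29.7554
Step 2: Gradient step.
x_raw = 1.7194 - 0.1*23.0716 = -0.5878
y_raw = 3.1259 - 0.1*29.7554 = 0.1504
Step 3: Project onto [0, 2].
x_proj = clip(-0.5878) = 0.0
y_proj = clip(0.1504) = 0.1504
Step 4: Evaluate f.
f(0.0, 0.1504) = 1.7218


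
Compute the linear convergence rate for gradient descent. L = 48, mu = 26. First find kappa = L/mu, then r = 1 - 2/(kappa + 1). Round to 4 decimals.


Step 1: Compute the condition number.
kappa = L/mu = 48/26 = 1.8462
Step 2: Compute the convergence rate.
r = 1 - 2/(kappa + 1) = 1 - 2*mu/(L + mu) = (L - mu)/(L + mu) = 22/74 = 0.2973


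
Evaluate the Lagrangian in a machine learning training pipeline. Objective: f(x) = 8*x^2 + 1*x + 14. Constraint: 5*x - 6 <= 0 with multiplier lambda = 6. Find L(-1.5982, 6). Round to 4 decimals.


Step 1: Evaluate f(x).
f(-1.5982) = 8*(-1.5982)^2 + 1*(-1.5982) + 14 = 32.8357
Step 2: Evaluate g(x).
g(-1.5982) = 5*-1.5982 - 6 = -13.991
Step 3: Compute Lagrangian.
L = 32.8357 + 6*-13.991 = -51.1103


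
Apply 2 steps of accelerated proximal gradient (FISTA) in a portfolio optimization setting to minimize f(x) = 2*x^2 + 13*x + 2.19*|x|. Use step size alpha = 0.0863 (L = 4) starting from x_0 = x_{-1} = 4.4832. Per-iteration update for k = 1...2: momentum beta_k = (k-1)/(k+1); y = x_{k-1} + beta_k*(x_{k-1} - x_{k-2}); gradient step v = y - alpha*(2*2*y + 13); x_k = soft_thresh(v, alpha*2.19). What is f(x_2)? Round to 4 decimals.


FISTA on f(x) = 2*x^2 + 13*x + 2.19*|x|
L = 4, alpha = 0.0863
Iteration 1: beta = 0.0, y = 4.4832 + 0.0*(4.4832 - 4.4832) = 4.4832
  grad(y) = 30.9328, v = y - alpha*grad = 1.8137
  prox(v) = soft_thresh(1.8137, 0.189) = 1.6247
Iteration 2: beta = 0.3333, y = 1.6247 + 0.3333*(1.6247 - 4.4832) = 0.6719
  grad(y) = 15.6875, v = y - alpha*grad = -0.682
  prox(v) = soft_thresh(-0.682, 0.189) = -0.493
f(x_2) = 2*(-0.493)^2 + 13*(-0.493) + 2.19*|-0.493| = -4.8429


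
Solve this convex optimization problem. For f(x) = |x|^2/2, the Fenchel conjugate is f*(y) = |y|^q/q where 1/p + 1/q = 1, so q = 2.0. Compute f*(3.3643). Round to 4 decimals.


The conjugate exponent q satisfies 1/p + 1/q = 1.
p = 2, so q = 2/(2 - 1) = 2.0
|y|^q = 3.3643^2.0 = 11.3185
f*(3.3643) = 11.3185 / 2.0 = 5.6593


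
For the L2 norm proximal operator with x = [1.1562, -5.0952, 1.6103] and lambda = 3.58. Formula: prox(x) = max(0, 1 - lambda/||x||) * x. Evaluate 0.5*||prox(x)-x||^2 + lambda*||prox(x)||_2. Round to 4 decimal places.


Step 1: Compute ||x||.
||x|| = 5.4673
Step 2: Compute scaling factor.
scale = max(0, 1 - 3.58/5.4673) = 0.3452
Step 3: prox(x) = [0.3991, -1.7588, 0.5559]
||prox(x)|| = 1.8873
Step 4: Proximal objective.
0.5*||prox-x||^2 = 6.4082
lambda*||prox|| = 6.7565
Total = 13.1646


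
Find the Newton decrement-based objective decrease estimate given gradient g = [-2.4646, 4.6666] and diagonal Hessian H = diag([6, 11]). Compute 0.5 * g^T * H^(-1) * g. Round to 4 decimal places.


Step 1: H is diagonal, so H^(-1) * g = [-0.4108, 0.4242].
Step 2: g^T H^(-1) g = sum_i g_i^2 / H_ii
  = (-2.4646)^2/6 + (4.6666)^2/11
  = 1.0124 + 1.9797 = 2.9921
Step 3: Objective decrease = 0.5 * g^T H^(-1) g = 1.4961


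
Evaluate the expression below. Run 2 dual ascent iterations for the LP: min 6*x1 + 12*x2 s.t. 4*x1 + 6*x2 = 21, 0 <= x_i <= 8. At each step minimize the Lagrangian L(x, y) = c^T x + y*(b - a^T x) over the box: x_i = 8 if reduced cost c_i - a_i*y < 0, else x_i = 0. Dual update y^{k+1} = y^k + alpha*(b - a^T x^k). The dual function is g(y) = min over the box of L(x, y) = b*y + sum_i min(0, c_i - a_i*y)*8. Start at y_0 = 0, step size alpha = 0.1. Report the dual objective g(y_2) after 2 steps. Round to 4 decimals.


Dual ascent for LP: min 6*x1 + 12*x2, 4*x1 + 6*x2 = 21, 0 <= x_i <= 8
Step 1: y^k = 0.0, reduced costs: (6.0, 12.0)
  x^k = (0.0, 0.0), subgradient = b - a^T x = 21.0
  y^{k+1} = 0.0 + 0.1*21.0 = 2.1
Step 2: y^k = 2.1, reduced costs: (-2.4, -0.6)
  x^k = (8.0, 8.0), subgradient = b - a^T x = -59.0
  y^{k+1} = 2.1 + 0.1*-59.0 = -3.8
Dual objective at y_2 = -3.8: reduced costs (21.2, 34.8), box minimizer x = (0.0, 0.0)
g(y_2) = b*y + (c1 - a1*y)*x1 + (c2 - a2*y)*x2 = 21*(-3.8) + 21.2*0.0 + 34.8*0.0 = -79.8 + 0.0 + 0.0 = -79.8


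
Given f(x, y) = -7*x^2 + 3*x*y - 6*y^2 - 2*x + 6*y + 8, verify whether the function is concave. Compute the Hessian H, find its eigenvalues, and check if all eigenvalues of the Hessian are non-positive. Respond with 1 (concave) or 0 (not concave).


The Hessian of f(x,y) = -7*x^2 + 3*x*y - 6*y^2 - 2*x + 6*y + 8 is:
H = [[-14, 3], [3, -12]]
Trace = -14 - 12 = -26
Determinant = -14*-12 - (3)^2 = 159
Discriminant = (-26)^2 - 4*159 = 40.0
Eigenvalues: lambda_1 = -16.1623, lambda_2 = -9.8377
The function is concave.

1


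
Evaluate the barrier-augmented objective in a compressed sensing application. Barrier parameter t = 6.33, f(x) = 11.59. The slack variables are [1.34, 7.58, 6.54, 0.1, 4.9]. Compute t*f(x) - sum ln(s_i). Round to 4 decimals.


Step 1: Compute log-barrier.
ln values: [0.2927, 2.0255, 1.8779, -2.3026, 1.5892]
phi = -(0.2927 + 2.0255 + 1.8779 - 2.3026 + 1.5892) = -3.4828
Step 2: Compute augmented objective.
t*f(x) = 6.33*11.59 = 73.3647
Total = 73.3647 - 3.4828 = 69.8819


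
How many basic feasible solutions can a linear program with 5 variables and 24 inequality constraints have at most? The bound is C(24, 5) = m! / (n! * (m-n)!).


Each vertex corresponds to some choice of n active constraints out of m, so the number of vertices is at most C(m, n) = m! / (n!(m-n)!).
m = 24, n = 5
Numerator: 24 * 23 * 22 * 21 * 20
Denominator: 5! = 120
C(24, 5) = 42504


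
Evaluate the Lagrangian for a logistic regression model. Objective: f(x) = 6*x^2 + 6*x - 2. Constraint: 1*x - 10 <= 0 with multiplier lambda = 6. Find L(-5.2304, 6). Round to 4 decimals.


Step 1: Evaluate f(x).
f(-5.2304) = 6*(-5.2304)^2 + 6*(-5.2304) - 2 = 130.7601
Step 2: Evaluate g(x).
g(-5.2304) = 1*-5.2304 - 10 = -15.2304
Step 3: Compute Lagrangian.
L = 130.7601 + 6*-15.2304 = 39.3777


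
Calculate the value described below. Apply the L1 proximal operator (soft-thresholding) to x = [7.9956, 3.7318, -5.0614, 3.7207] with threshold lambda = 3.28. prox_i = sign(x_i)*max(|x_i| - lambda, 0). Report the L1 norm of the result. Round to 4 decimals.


Soft-thresholding with lambda = 3.28:
prox(7.9956) = sign(7.9956)*max(|7.9956| - 3.28, 0) = 4.7156
prox(3.7318) = sign(3.7318)*max(|3.7318| - 3.28, 0) = 0.4518
prox(-5.0614) = sign(-5.0614)*max(|-5.0614| - 3.28, 0) = -1.7814
prox(3.7207) = sign(3.7207)*max(|3.7207| - 3.28, 0) = 0.4407
prox(x) = [4.7156, 0.4518, -1.7814, 0.4407]
||prox(x)||_1 = 4.7156 + 0.4518 + 1.7814 + 0.4407 = 7.3895


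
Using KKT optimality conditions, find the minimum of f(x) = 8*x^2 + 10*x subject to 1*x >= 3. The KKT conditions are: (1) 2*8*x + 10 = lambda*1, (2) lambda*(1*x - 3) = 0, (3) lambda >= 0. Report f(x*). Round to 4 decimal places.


Step 1: Try lambda = 0 (constraint inactive).
x_unc = -10/(2*8) = -0.625
Check: 1*-0.625 = -0.625 < 3 -- violated!
Step 2: Constraint must be active: 1*x = 3
x* = 3/1 = 3.0
lambda = (2*8*3.0 + 10)/1 = 58.0
Step 3: Compute optimal value.
f(x*) = 8*3.0^2 + 10*3.0 = 102.0


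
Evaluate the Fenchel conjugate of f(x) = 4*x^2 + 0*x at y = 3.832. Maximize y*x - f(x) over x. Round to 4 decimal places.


f*(y) = sup_x {y*x - a*x^2 - b*x} = sup_x {(y-b)*x - a*x^2}
FOC: (y - b) - 2a*x = 0 => x* = (y - b)/(2a)
x* = (3.832 - 0)/(2*4) = 0.479
f*(3.832) = (y-b)^2/(4a) = (3.832 - 0)^2/(4*4)
= 14.6842/16 = 0.9178


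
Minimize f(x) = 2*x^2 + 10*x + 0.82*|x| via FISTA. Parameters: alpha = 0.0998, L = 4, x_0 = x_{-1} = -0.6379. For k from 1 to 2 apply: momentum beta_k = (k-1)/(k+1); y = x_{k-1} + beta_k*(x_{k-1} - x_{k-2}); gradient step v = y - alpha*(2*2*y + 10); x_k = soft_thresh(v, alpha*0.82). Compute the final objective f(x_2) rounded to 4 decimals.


FISTA on f(x) = 2*x^2 + 10*x + 0.82*|x|
L = 4, alpha = 0.0998
Iteration 1: beta = 0.0, y = -0.6379 + 0.0*(-0.6379 + 0.6379) = -0.6379
  grad(y) = 7.4484, v = y - alpha*grad = -1.3813
  prox(v) = soft_thresh(-1.3813, 0.0818) = -1.2994
Iteration 2: beta = 0.3333, y = -1.2994 + 0.3333*(-1.2994 + 0.6379) = -1.5199
  grad(y) = 3.9203, v = y - alpha*grad = -1.9112
  prox(v) = soft_thresh(-1.9112, 0.0818) = -1.8293
f(x_2) = 2*(-1.8293)^2 + 10*(-1.8293) + 0.82*|-1.8293| = -10.1004


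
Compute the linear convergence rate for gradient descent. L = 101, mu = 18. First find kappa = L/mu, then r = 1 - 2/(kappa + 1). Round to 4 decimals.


Step 1: Compute the condition number.
kappa = L/mu = 101/18 = 5.6111
Step 2: Compute the convergence rate.
r = 1 - 2/(kappa + 1) = 1 - 2*mu/(L + mu) = (L - mu)/(L + mu) = 83/119 = 0.6975


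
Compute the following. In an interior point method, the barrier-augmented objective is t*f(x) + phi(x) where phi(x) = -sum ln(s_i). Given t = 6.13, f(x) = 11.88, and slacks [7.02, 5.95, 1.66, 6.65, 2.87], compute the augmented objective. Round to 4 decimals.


Step 1: Compute log-barrier.
ln values: [1.9488, 1.7834, 0.5068, 1.8946, 1.0543]
phi = -(1.9488 + 1.7834 + 0.5068 + 1.8946 + 1.0543) = -7.1879
Step 2: Compute augmented objective.
t*f(x) = 6.13*11.88 = 72.8244
Total = 72.8244 - 7.1879 = 65.6365


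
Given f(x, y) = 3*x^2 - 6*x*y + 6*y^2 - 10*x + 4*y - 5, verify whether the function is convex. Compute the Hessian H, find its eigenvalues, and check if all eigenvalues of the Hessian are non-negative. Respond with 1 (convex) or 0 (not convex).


The Hessian of f(x,y) = 3*x^2 - 6*x*y + 6*y^2 - 10*x + 4*y - 5 is:
H = [[6, -6], [-6, 12]]
Trace = 6 + 12 = 18
Determinant = 6*12 - (-6)^2 = 36
Discriminant = (18)^2 - 4*36 = 180.0
Eigenvalues: lambda_1 = 2.2918, lambda_2 = 15.7082
The function is convex.

1


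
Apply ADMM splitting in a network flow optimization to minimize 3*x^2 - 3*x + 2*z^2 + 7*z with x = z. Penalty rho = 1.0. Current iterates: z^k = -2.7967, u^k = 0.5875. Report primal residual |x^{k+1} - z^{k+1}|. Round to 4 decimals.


ADMM iteration with rho = 1.0, z^k = -2.7967, u^k = 0.5875
Step 1: x-update.
Minimize 3*x^2 - 3*x + (1.0/2)*(x + 2.7967 + 0.5875)^2
FOC: (2*3 + 1.0)*x = 3 + 1.0*(-2.7967 - 0.5875)
x^{k+1} = -0.0549
Step 2: z-update.
Minimize 2*z^2 + 7*z + (1.0/2)*(-0.0549 - z + 0.5875)^2
FOC: (2*2 + 1.0)*z = -7 + 1.0*(-0.0549 + 0.5875)
z^{k+1} = -1.2935
Step 3: u-update.
u^{k+1} = 0.5875 - 0.0549 + 1.2935 = 1.8261
Step 4: Primal residual = |-0.0549 + 1.2935| = 1.2386


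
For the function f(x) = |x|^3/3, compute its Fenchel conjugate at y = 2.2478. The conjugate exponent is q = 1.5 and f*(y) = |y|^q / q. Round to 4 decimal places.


The conjugate exponent q satisfies 1/p + 1/q = 1.
p = 3, so q = 3/(3 - 1) = 1.5
|y|^q = 2.2478^1.5 = 3.3701
f*(2.2478) = 3.3701 / 1.5 = 2.2467


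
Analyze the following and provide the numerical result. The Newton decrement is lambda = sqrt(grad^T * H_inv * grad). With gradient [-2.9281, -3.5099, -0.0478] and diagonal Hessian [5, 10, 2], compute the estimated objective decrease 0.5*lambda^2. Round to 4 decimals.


Step 1: H is diagonal, so H^(-1) * g = [-0.5856, -0.351, -0.0239].
Step 2: g^T H^(-1) g = sum_i g_i^2 / H_ii
  = (-2.9281)^2/5 + (-3.5099)^2/10 + (-0.0478)^2/2
  = 1.7148 + 1.2319 + 0.0011 = 2.9478
Step 3: Objective decrease = 0.5 * g^T H^(-1) g = 1.4739


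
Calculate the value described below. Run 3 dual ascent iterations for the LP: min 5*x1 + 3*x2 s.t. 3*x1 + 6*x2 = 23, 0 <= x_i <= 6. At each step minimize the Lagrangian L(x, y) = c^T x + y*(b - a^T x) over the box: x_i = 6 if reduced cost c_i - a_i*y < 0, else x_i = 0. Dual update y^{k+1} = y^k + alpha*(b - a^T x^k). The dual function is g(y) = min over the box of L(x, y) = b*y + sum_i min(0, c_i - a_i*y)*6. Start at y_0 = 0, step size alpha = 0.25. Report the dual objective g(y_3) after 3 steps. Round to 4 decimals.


Dual ascent for LP: min 5*x1 + 3*x2, 3*x1 + 6*x2 = 23, 0 <= x_i <= 6
Step 1: y^k = 0.0, reduced costs: (5.0, 3.0)
  x^k = (0.0, 0.0), subgradient = b - a^T x = 23.0
  y^{k+1} = 0.0 + 0.25*23.0 = 5.75
Step 2: y^k = 5.75, reduced costs: (-12.25, -31.5)
  x^k = (6.0, 6.0), subgradient = b - a^T x = -31.0
  y^{k+1} = 5.75 + 0.25*-31.0 = -2.0
Step 3: y^k = -2.0, reduced costs: (11.0, 15.0)
  x^k = (0.0, 0.0), subgradient = b - a^T x = 23.0
  y^{k+1} = -2.0 + 0.25*23.0 = 3.75
Dual objective at y_3 = 3.75: reduced costs (-6.25, -19.5), box minimizer x = (6.0, 6.0)
g(y_3) = b*y + (c1 - a1*y)*x1 + (c2 - a2*y)*x2 = 23*3.75 + (-6.25)*6.0 + (-19.5)*6.0 = 86.25 - 37.5 - 117.0 = -68.25


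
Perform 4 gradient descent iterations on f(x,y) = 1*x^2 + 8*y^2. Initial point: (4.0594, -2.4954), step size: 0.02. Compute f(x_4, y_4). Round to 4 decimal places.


Gradient descent on f(x,y) = 1*x^2 + 8*y^2.
Starting point: (4.0594, -2.4954), alpha = 0.02
Step 1: grad_x = 2*1*4.0594 = 8.1188, grad_y = 2*8*-2.4954 = -39.9264
  x_1 = 4.0594 - 0.02*8.1188 = 3.897
  y_1 = -2.4954 - 0.02*-39.9264 = -1.6969
Step 2: grad_x = 2*1*3.897 = 7.794, grad_y = 2*8*-1.6969 = -27.15
  x_2 = 3.897 - 0.02*7.794 = 3.7411
  y_2 = -1.6969 - 0.02*-27.15 = -1.1539
Step 3: grad_x = 2*1*3.7411 = 7.4823, grad_y = 2*8*-1.1539 = -18.462
  x_3 = 3.7411 - 0.02*7.4823 = 3.5915
  y_3 = -1.1539 - 0.02*-18.462 = -0.7846
Step 4: grad_x = 2*1*3.5915 = 7.183, grad_y = 2*8*-0.7846 = -12.5541
  x_4 = 3.5915 - 0.02*7.183 = 3.4478
  y_4 = -0.7846 - 0.02*-12.5541 = -0.5336
f(3.4478, -0.5336) = 1*3.4478^2 + 8*(-0.5336)^2 = 14.165


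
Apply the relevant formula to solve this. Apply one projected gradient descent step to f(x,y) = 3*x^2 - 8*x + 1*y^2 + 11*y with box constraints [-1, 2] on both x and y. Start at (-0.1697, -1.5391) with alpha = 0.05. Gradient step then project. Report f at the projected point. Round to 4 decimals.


Step 1: Compute gradient at (-0.1697, -1.5391).
grad_x = 2*3*-0.1697 - 8 = -9.0182
grad_y = 2*1*-1.5391 + 11 = 7.9218
Step 2: Gradient step.
x_raw = -0.1697 - 0.05*-9.0182 = 0.2812
y_raw = -1.5391 - 0.05*7.9218 = -1.9352
Step 3: Project onto [-1, 2].
x_proj = clip(0.2812) = 0.2812
y_proj = clip(-1.9352) = -1.0
Step 4: Evaluate f.
f(0.2812, -1.0) = -12.0124


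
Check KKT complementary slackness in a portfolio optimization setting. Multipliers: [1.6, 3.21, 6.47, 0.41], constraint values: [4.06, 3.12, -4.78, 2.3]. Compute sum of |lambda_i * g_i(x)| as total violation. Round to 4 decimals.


KKT complementary slackness check:
lambda_1 * g_1 = 1.6 * 4.06 = 6.496
lambda_2 * g_2 = 3.21 * 3.12 = 10.0152
lambda_3 * g_3 = 6.47 * -4.78 = -30.9266
lambda_4 * g_4 = 0.41 * 2.3 = 0.943
Total violation = 6.496 + 10.0152 + 30.9266 + 0.943 = 48.3808


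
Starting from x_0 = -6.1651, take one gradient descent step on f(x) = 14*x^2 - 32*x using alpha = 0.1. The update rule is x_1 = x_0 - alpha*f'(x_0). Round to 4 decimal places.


We compute the gradient at x_0 and apply the update.
f'(x) = 28*x - 32
f'(-6.1651) = 28*-6.1651 - 32 = -204.6228
x_1 = -6.1651 - 0.1*-204.6228 = 14.2972


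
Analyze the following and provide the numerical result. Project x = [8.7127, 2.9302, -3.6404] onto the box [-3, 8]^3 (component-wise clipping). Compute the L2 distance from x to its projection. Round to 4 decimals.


Project each component onto [-3, 8].
clip(8.7127) = 8.0, clip(2.9302) = 2.9302, clip(-3.6404) = -3.0
Projection = [8.0, 2.9302, -3.0]
Squared diffs: [0.5079, 0.0, 0.4101]
Distance = sqrt(0.918) = 0.9582


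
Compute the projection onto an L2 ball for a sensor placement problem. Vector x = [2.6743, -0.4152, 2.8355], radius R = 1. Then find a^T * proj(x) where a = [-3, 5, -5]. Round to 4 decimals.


Step 1: Compute ||x|| (intermediates to 6 decimals).
||x|| = sqrt(2.6743^2 + (-0.4152)^2 + 2.8355^2) = 3.919736
Step 2: Project.
Since ||x|| > R, scale = R/||x|| = 1/3.919736 = 0.255119, proj(x) = scale * x
proj(x) = [0.682265, -0.105925, 0.72339]
Step 3: Dot product.
a^T * proj(x) = -3*0.682265 + 5*(-0.105925) - 5*0.72339 = -6.1934


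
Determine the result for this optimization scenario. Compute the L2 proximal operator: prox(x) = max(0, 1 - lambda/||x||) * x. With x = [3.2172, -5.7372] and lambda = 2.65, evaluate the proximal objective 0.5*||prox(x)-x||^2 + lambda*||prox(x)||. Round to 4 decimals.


Step 1: Compute ||x||.
||x|| = 6.5777
Step 2: Compute scaling factor.
scale = max(0, 1 - 2.65/6.5777) = 0.5971
Step 3: prox(x) = [1.9211, -3.4258]
||prox(x)|| = 3.9277
Step 4: Proximal objective.
0.5*||prox-x||^2 = 3.5113
lambda*||prox|| = 10.4084
Total = 13.9196


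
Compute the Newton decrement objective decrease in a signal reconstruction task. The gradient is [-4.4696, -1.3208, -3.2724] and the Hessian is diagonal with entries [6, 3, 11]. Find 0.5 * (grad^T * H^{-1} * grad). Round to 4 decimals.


Step 1: H is diagonal, so H^(-1) * g = [-0.7449, -0.4403, -0.2975].
Step 2: g^T H^(-1) g = sum_i g_i^2 / H_ii
  = (-4.4696)^2/6 + (-1.3208)^2/3 + (-3.2724)^2/11
  = 3.3296 + 0.5815 + 0.9735 = 4.8846
Step 3: Objective decrease = 0.5 * g^T H^(-1) g = 2.4423


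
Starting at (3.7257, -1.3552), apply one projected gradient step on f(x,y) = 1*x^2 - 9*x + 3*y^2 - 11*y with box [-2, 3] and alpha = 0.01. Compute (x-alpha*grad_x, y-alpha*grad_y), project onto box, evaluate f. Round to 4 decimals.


Step 1: Compute gradient at (3.7257, -1.3552).
grad_x = 2*1*3.7257 - 9 = -1.5486
grad_y = 2*3*-1.3552 - 11 = -19.1312
Step 2: Gradient step.
x_raw = 3.7257 - 0.01*-1.5486 = 3.7412
y_raw = -1.3552 - 0.01*-19.1312 = -1.1639
Step 3: Project onto [-2, 3].
x_proj = clip(3.7412) = 3.0
y_proj = clip(-1.1639) = -1.1639
Step 4: Evaluate f.
f(3.0, -1.1639) = -1.1333
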